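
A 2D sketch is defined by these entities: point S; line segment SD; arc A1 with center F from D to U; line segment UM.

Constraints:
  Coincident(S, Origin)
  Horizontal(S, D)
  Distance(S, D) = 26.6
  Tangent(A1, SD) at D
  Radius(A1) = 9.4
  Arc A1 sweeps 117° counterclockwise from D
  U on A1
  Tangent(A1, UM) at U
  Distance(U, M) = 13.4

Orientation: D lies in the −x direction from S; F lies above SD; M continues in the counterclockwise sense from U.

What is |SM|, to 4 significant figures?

35.31

On A1, D sits at bearing -90° from F; a 117° counterclockwise sweep puts U at bearing 27°, so U = F + 9.4·(cos 27°, sin 27°) = (-18.22, 13.67). A1 meets UM tangentially, so FU is at right angles to UM, so UM runs along (−sin 27°, cos 27°); with |UM| = 13.4, M = (-24.31, 25.61). Then |SM| = |M − S| = 35.31.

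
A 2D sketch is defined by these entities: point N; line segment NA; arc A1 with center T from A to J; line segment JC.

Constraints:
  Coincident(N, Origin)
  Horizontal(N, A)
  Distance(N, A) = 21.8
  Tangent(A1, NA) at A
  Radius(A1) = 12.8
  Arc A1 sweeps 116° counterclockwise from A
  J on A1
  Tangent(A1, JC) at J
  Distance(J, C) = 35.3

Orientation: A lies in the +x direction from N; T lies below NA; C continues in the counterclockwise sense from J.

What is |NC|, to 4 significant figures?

56.37

N is at the origin; NA is horizontal with |NA| = 21.8 and A on the +x side, so A = (21.80, 0.000). Since A1 is tangent to NA there, TA ⟂ NA, so T = A + (0, -12.8) = (21.80, -12.80). On A1, A sits at bearing 90° from T; a 116° counterclockwise sweep puts J at bearing 206°, so J = T + 12.8·(cos 206°, sin 206°) = (10.30, -18.41). Since A1 is tangent to JC there, TJ ⟂ JC, so JC runs along (−sin 206°, cos 206°); with |JC| = 35.3, C = (25.77, -50.14). Then |NC| = |C − N| = 56.37.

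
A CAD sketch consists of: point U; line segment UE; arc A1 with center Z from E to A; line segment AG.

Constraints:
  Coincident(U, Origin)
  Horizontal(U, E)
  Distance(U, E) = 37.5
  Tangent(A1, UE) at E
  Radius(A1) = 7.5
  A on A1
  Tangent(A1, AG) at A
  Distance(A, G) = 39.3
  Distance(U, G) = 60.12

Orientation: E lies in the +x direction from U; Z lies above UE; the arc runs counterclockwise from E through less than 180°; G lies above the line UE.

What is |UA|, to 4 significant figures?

45.74

U is at the origin; UE is horizontal with |UE| = 37.5 and E on the +x side, so E = (37.50, 0.000). The tangent condition forces ZE to be normal to UE, so Z = E + (0, 7.5) = (37.50, 7.500). Since ZA ⟂ AG (tangency), |ZG| = √(7.5² + 39.3²) = 40.01 regardless of where A sits on A1. So G lies on both circle(U, 60.12) and circle(Z, 40.01); the above-UE intersection is G = (36.85, 47.50). A is the foot of the tangent from G: A = (44.84, 9.026).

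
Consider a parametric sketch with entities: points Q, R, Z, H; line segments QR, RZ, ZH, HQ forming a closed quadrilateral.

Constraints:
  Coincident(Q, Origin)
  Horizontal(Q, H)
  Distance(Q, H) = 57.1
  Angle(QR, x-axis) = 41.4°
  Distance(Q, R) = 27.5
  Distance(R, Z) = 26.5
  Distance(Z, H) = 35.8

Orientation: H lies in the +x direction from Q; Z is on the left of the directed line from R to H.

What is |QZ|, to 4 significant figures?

53.87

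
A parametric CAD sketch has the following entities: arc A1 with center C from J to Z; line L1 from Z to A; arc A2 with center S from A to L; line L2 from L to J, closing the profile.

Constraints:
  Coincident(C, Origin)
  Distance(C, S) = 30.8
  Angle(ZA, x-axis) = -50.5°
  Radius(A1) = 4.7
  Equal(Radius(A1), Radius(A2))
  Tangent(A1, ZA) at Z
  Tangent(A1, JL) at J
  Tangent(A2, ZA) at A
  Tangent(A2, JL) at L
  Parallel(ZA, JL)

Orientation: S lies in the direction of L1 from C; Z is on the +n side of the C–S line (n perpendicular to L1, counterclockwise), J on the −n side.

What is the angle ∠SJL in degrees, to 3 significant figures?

8.68°

Tangency of A1 to both parallel lines with radius 4.7 puts Z and J at C ± 4.7·n: Z = (3.63, 2.99), J = (-3.63, -2.99). Equal radii place A and L the same way about S: A = S + 4.7·n = (23.2, -20.8), L = S − 4.7·n = (16.0, -26.8). Then cos ∠SJL = JS·JL / (|JS||JL|), giving 8.68°.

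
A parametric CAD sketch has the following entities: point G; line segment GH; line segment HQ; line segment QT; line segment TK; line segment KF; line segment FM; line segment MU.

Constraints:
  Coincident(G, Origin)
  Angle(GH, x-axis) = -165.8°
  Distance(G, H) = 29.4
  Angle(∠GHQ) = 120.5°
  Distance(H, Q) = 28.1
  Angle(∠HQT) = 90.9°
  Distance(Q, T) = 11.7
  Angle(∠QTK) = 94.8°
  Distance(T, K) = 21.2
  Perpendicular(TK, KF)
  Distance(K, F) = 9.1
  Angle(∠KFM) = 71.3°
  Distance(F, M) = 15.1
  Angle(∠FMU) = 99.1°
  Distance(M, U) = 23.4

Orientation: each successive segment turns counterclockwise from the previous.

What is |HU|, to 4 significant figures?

36.99

∠KFM = 71.3° gives FM at -93.30° from the x-axis; with |FM| = 15.1, M = (-26.58, -29.65). ∠FMU = 99.1° gives MU at -12.40° from the x-axis; with |MU| = 23.4, U = (-3.722, -34.68). Then |HU| = |U − H| = 36.99.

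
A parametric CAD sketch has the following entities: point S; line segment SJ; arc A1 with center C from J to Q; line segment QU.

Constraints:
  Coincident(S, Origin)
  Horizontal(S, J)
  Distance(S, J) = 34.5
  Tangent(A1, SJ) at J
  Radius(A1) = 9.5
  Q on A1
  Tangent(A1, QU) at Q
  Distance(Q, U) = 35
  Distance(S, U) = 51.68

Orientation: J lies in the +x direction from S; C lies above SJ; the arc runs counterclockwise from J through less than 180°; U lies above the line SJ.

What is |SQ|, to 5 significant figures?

45.075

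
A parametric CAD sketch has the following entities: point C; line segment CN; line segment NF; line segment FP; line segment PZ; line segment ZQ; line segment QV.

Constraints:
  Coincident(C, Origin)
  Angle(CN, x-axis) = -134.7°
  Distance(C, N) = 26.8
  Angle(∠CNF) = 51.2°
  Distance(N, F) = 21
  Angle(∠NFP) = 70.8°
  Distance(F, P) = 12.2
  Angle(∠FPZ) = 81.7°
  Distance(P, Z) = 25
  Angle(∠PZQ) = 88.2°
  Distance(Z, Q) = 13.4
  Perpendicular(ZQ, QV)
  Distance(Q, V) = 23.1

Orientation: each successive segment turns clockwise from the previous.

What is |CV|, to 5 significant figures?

21.807

C is at the origin; CN runs at -134.7° with length 26.8, so N = (-18.851, -19.049). ∠CNF = 51.2° gives NF at 96.500° from the x-axis; with |NF| = 21.0, F = (-21.228, 1.8156). ∠NFP = 70.8° gives FP at -12.700° from the x-axis; with |FP| = 12.2, P = (-9.3267, -0.86654). ∠FPZ = 81.7° gives PZ at -111.00° from the x-axis; with |PZ| = 25.0, Z = (-18.286, -24.206). ∠PZQ = 88.2° gives ZQ at 157.20° from the x-axis; with |ZQ| = 13.4, Q = (-30.639, -19.013). ZQ ⟂ QV, so QV runs at 67.200°; with |QV| = 23.1, V = (-21.687, 2.2817). Then |CV| = |V − C| = 21.807.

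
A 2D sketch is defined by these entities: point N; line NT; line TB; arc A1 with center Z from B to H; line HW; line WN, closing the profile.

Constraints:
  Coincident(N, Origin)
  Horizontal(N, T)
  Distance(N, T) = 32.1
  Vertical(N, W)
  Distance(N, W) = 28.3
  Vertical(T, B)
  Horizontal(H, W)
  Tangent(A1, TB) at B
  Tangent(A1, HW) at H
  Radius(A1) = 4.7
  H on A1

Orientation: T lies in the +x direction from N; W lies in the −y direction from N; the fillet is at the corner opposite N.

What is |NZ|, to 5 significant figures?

36.162

N and W share the same x with |NW| = 28.3 and W on the −y side, so W = (0.0000, -28.300). The virtual corner opposite N is at (32.100, -28.300). The tangent condition forces ZB to be normal to TB and A1 meets HW tangentially, so ZH is at right angles to HW, with radius 4.7, so the center Z sits 4.7 in from both sides at Z = (27.400, -23.600). Then |NZ| = |Z − N| = 36.162.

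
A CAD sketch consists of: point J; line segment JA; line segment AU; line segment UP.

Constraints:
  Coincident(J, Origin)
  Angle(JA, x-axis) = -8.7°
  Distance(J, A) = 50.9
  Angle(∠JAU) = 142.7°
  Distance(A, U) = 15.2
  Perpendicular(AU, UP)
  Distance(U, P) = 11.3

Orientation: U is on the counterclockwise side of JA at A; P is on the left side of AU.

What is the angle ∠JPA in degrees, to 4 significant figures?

55.97°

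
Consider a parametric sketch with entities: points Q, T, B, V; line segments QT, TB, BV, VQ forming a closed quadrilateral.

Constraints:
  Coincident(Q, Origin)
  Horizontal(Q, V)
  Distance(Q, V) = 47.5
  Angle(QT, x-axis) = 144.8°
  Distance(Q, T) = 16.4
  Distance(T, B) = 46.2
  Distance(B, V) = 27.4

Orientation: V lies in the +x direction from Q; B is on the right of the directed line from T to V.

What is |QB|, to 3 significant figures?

29.8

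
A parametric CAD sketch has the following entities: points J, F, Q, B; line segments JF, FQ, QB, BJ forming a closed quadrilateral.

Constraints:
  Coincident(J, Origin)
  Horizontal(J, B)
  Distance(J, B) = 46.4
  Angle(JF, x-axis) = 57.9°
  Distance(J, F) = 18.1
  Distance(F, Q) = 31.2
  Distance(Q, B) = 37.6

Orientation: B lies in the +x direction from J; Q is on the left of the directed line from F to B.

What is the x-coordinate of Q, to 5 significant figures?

33.559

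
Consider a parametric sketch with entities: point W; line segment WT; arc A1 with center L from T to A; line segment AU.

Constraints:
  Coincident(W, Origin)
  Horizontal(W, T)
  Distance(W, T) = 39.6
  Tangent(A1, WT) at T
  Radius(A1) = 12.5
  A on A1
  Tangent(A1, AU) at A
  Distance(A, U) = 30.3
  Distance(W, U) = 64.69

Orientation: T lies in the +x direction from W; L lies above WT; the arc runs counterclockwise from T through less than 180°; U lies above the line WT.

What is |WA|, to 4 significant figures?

53.93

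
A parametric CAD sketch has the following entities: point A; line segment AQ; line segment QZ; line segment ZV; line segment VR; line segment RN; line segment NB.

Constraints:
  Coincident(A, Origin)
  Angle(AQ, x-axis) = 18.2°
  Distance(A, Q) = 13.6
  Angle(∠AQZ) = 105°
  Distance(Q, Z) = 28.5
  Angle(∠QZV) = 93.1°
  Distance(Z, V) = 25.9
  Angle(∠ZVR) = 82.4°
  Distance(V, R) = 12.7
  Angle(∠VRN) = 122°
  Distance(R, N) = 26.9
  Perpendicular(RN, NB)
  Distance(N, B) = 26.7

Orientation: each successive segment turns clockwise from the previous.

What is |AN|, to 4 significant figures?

14.72

∠ZVR = 82.4° gives VR at 118.7° from the x-axis; with |VR| = 12.7, R = (1.553, -23.79). ∠VRN = 122.0° gives RN at 60.70° from the x-axis; with |RN| = 26.9, N = (14.72, -0.3347). Then |AN| = |N − A| = 14.72.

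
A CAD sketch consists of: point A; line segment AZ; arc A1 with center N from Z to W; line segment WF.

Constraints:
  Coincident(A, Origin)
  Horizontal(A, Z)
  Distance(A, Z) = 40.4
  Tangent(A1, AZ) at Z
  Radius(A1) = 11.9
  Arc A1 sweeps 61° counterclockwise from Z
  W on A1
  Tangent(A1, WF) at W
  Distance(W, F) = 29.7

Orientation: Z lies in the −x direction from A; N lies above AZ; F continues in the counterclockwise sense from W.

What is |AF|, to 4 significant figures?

35.69

A is at the origin; A and Z share the same y with |AZ| = 40.4 and Z on the −x side, so Z = (-40.40, 0.000). Tangency of A1 to AZ means the radius NZ is perpendicular to AZ, so N = Z + (0, 11.9) = (-40.40, 11.90). On A1, Z sits at bearing -90° from N; a 61° counterclockwise sweep puts W at bearing -29°, so W = N + 11.9·(cos -29°, sin -29°) = (-29.99, 6.131). Tangency of A1 to WF means the radius NW is perpendicular to WF, so WF runs along (−sin -29°, cos -29°); with |WF| = 29.7, F = (-15.59, 32.11). Then |AF| = |F − A| = 35.69.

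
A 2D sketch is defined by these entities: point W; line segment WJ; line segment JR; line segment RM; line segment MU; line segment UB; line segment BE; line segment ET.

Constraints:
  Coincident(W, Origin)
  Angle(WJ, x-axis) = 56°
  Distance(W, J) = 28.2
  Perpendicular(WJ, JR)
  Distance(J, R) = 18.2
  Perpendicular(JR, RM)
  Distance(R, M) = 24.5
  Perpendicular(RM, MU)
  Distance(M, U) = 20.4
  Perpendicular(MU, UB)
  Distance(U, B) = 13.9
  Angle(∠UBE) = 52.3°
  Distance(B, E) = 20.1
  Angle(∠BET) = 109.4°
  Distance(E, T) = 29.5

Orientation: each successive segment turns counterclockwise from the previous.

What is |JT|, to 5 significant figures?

51.093

∠UBE = 52.3° gives BE at -176.30° from the x-axis; with |BE| = 20.1, E = (-8.3924, 12.064). ∠BET = 109.4° gives ET at -105.70° from the x-axis; with |ET| = 29.5, T = (-16.375, -16.336). Then |JT| = |T − J| = 51.093.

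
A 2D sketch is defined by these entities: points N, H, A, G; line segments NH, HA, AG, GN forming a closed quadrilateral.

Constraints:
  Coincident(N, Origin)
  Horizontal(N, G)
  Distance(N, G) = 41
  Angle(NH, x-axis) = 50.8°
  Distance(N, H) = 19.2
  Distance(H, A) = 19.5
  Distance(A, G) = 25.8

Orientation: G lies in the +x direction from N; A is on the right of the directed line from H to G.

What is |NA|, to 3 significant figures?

16.2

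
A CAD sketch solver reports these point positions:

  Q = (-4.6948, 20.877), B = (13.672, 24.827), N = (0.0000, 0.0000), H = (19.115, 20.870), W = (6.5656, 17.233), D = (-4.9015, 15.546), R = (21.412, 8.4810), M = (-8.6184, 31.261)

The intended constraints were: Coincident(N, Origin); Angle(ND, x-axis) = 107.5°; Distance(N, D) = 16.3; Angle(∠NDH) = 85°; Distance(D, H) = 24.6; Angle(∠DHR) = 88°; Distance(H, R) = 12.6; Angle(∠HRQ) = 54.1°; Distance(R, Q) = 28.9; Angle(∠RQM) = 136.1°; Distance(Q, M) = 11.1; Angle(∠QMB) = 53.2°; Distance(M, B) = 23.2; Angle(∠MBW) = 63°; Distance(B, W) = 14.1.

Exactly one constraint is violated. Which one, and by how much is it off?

Distance(B, W) = 14.1 — off by 3.70.

N = (0.00, 0.00) ✓; ND at 107.5° ✓; |ND| = 16.30 ✓; ∠NDH = 85.00° ✓; |DH| = 24.60 ✓; ∠DHR = 88.00° ✓; |HR| = 12.60 ✓; ∠HRQ = 54.10° ✓; |RQ| = 28.90 ✓; ∠RQM = 136.1° ✓; |QM| = 11.10 ✓; ∠QMB = 53.20° ✓; |MB| = 23.20 ✓; ∠MBW = 63.00° ✓; |BW| = 10.40 ✗.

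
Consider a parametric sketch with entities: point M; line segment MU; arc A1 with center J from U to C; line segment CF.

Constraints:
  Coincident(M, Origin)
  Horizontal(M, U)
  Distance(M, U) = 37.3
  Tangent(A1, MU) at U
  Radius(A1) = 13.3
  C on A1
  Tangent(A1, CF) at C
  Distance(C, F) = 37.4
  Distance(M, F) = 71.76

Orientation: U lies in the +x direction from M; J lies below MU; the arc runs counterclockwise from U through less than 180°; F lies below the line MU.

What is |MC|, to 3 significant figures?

34.7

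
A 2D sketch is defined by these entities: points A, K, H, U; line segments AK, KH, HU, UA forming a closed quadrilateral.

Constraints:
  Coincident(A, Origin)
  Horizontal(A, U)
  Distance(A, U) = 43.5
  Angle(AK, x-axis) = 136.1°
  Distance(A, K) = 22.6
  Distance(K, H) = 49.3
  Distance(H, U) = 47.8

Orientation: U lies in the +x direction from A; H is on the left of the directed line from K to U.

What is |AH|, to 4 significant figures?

50.01

A is at the origin; AU is horizontal with |AU| = 43.5 and U in +x, so U = (43.5, 0). AK runs at 136.1° with |AK| = 22.6, so K = (-16.28, 15.67). H is determined by |KH| = 49.3 and |HU| = 47.8 together: it lies at the intersection of circle(K, 49.3) and circle(U, 47.8). With |KU| = 61.80, the foot of the radical line on KU is 32.08 from K and the perpendicular offset is √(49.3² − 32.08²) = 37.43. Taking the left-of-KU solution: H = (24.24, 43.75).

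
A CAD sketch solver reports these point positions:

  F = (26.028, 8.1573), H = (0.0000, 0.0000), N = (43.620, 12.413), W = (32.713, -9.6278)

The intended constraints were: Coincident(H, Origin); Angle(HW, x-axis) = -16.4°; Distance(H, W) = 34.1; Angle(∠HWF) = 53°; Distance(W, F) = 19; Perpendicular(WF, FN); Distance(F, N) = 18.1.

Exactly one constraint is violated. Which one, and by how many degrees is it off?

Perpendicular(WF, FN) — off by 7.00°.

H = (0.00, 0.00) ✓; HW at -16.40° ✓; |HW| = 34.10 ✓; ∠HWF = 53.00° ✓; |WF| = 19.00 ✓; ∠(WF, FN) = 97.00° ✗; |FN| = 18.10 ✓.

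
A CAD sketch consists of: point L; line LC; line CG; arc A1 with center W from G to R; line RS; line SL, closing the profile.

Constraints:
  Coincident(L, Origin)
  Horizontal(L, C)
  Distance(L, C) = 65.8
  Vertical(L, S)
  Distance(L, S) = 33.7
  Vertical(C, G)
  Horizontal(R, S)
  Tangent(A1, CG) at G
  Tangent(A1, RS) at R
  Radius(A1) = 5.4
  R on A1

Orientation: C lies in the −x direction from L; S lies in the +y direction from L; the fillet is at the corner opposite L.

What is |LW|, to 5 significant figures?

66.701

L is at the origin; L and C share the same y with |LC| = 65.8 and C on the −x side, so C = (-65.800, 0.0000). LS is vertical with |LS| = 33.7 and S on the +y side, so S = (0.0000, 33.700). The virtual corner opposite L is at (-65.800, 33.700). A1 meets CG tangentially, so WG is at right angles to CG and A1 meets RS tangentially, so WR is at right angles to RS, with radius 5.4, so the center W sits 5.4 in from both sides at W = (-60.400, 28.300). Then |LW| = |W − L| = 66.701.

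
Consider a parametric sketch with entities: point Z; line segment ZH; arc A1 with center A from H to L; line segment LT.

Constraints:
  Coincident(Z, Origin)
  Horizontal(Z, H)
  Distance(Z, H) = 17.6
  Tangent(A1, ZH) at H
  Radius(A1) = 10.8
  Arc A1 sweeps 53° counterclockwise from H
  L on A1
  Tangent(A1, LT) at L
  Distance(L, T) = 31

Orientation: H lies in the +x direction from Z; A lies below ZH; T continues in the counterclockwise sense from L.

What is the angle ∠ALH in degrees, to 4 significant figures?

63.50°

The tangent condition forces AH to be normal to ZH, so A = H + (0, -10.8) = (17.60, -10.80). On A1, H sits at bearing 90° from A; a 53° counterclockwise sweep puts L at bearing 143°, so L = A + 10.8·(cos 143°, sin 143°) = (8.975, -4.300). Then cos ∠ALH = LA·LH / (|LA||LH|), giving 63.50°.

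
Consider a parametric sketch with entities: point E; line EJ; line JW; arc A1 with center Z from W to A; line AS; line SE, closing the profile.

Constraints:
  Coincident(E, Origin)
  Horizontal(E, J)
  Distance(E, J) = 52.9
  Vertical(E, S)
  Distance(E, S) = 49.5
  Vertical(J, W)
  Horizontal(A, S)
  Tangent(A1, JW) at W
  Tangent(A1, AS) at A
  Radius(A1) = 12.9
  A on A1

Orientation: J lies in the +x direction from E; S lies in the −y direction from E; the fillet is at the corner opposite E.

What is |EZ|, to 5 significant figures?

54.218

E is at the origin; EJ is horizontal with |EJ| = 52.9 and J on the +x side, so J = (52.900, 0.0000). E and S share the same x with |ES| = 49.5 and S on the −y side, so S = (0.0000, -49.500). The virtual corner opposite E is at (52.900, -49.500). The tangent condition forces ZW to be normal to JW and tangency of A1 to AS means the radius ZA is perpendicular to AS, with radius 12.9, so the center Z sits 12.9 in from both sides at Z = (40.000, -36.600). Then |EZ| = |Z − E| = 54.218.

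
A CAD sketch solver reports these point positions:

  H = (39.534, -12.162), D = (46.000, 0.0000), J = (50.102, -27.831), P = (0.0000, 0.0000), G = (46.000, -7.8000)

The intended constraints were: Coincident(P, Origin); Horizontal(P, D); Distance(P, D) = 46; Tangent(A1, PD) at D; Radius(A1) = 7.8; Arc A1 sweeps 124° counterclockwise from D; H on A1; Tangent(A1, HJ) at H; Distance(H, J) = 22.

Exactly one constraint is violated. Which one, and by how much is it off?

Distance(H, J) = 22 — off by 3.10.

P = (0.00, 0.00) ✓; P.y = 0.00, D.y = 0.00 ✓; |PD| = 46.00 ✓; ∠(GD, DP) = 90.00° ✓; |GD| = 7.800 ✓; bearing(G→H) − bearing(G→D) = 124.0° ✓; |GH| = 7.800 ✓; ∠(GH, HJ) = 90.01° ✓; |HJ| = 18.90 ✗.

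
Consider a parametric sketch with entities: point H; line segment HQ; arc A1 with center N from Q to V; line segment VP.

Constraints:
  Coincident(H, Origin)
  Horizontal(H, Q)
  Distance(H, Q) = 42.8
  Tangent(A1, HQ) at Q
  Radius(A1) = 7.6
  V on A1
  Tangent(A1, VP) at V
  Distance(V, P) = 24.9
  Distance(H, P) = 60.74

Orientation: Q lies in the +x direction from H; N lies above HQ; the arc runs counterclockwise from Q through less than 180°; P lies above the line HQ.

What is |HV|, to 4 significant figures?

50.91

H is at the origin; HQ is horizontal with |HQ| = 42.8 and Q on the +x side, so Q = (42.80, 0.000). The tangent condition forces NQ to be normal to HQ, so N = Q + (0, 7.6) = (42.80, 7.600). Since NV ⟂ VP (tangency), |NP| = √(7.6² + 24.9²) = 26.03 regardless of where V sits on A1. So P lies on both circle(H, 60.74) and circle(N, 26.03); the above-HQ intersection is P = (51.55, 32.12). V is the foot of the tangent from P: V = (50.39, 7.245).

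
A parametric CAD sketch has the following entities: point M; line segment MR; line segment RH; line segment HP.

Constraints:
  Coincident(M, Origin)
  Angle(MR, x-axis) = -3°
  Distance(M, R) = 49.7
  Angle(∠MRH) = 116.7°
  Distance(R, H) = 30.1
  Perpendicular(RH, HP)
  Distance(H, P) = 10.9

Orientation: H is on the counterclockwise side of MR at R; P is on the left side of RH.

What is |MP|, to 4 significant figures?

62.22

∠MRH = 116.7°, so RH runs at -3.0° + (180° − 116.7°) = 60.30° from the x-axis; with |RH| = 30.1, H = R + 30.1·(cos 60.30°, sin 60.30°) = (64.55, 23.54). RH ⟂ HP; with |HP| = 10.9 on the left of RH, P = H + 10.9·(-0.8686, 0.4955) = (55.08, 28.95). Then |MP| = |P − M| = 62.22.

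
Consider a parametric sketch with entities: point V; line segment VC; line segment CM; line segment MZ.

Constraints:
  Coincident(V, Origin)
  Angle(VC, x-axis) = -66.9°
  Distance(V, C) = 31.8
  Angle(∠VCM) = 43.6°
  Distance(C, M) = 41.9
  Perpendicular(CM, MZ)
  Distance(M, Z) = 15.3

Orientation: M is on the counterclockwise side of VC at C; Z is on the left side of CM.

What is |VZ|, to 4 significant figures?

20.00

V is at the origin; VC runs at -66.9° with length 31.8, so C = 31.8·(cos -66.9°, sin -66.9°) = (12.48, -29.25). ∠VCM = 43.6°, so CM runs at -66.9° + (180° − 43.6°) = 69.50° from the x-axis; with |CM| = 41.9, M = C + 41.9·(cos 69.50°, sin 69.50°) = (27.15, 9.996). The perpendicularity gives MZ at right angles to CM; with |MZ| = 15.3 on the left of CM, Z = M + 15.3·(-0.9367, 0.3502) = (12.82, 15.35). Then |VZ| = |Z − V| = 20.00.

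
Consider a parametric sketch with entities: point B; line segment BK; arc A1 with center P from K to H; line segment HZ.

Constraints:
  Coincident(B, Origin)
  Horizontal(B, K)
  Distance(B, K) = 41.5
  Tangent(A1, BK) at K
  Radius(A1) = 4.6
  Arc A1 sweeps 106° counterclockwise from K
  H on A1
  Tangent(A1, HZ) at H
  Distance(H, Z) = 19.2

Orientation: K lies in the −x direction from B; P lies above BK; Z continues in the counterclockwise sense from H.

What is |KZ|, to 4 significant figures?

24.34

B is at the origin; BK is horizontal with |BK| = 41.5 and K on the −x side, so K = (-41.50, 0.000). Since A1 is tangent to BK there, PK ⟂ BK, so P = K + (0, 4.6) = (-41.50, 4.600). On A1, K sits at bearing -90° from P; a 106° counterclockwise sweep puts H at bearing 16°, so H = P + 4.6·(cos 16°, sin 16°) = (-37.08, 5.868). A1 meets HZ tangentially, so PH is at right angles to HZ, so HZ runs along (−sin 16°, cos 16°); with |HZ| = 19.2, Z = (-42.37, 24.32). Then |KZ| = |Z − K| = 24.34.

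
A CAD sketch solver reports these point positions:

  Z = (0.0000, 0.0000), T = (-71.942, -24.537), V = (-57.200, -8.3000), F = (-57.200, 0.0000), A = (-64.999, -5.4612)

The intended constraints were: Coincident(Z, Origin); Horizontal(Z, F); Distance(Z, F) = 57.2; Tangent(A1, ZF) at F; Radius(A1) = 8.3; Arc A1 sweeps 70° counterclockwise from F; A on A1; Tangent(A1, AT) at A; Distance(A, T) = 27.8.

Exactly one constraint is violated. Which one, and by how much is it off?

Distance(A, T) = 27.8 — off by 7.50.

Z = (0.00, 0.00) ✓; Z.y = 0.00, F.y = 0.00 ✓; |ZF| = 57.20 ✓; ∠(VF, FZ) = 90.00° ✓; |VF| = 8.300 ✓; bearing(V→A) − bearing(V→F) = 70.00° ✓; |VA| = 8.300 ✓; ∠(VA, AT) = 90.00° ✓; |AT| = 20.30 ✗.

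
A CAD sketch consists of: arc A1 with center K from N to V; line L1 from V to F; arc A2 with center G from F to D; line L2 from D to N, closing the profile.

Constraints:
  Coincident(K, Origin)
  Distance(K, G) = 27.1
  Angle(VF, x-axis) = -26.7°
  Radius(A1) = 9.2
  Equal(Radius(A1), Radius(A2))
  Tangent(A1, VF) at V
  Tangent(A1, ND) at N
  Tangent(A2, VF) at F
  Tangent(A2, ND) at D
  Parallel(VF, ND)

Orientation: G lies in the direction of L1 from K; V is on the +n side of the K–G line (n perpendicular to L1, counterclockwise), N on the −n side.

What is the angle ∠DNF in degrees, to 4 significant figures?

34.18°

The slot axis is L1's direction at -26.7°, so u = (cos -26.7°, sin -26.7°) = (0.8934, -0.4493) and n = (−sin -26.7°, cos -26.7°) = (0.4493, 0.8934). K is at the origin and G lies 27.1 along u from K, so G = 27.1·u = (24.21, -12.18). Tangency of A1 to both parallel lines with radius 9.2 puts V and N at K ± 9.2·n: V = (4.134, 8.219), N = (-4.134, -8.219). Equal radii place F and D the same way about G: F = G + 9.2·n = (28.34, -3.958), D = G − 9.2·n = (20.08, -20.40). Then cos ∠DNF = ND·NF / (|ND||NF|), giving 34.18°.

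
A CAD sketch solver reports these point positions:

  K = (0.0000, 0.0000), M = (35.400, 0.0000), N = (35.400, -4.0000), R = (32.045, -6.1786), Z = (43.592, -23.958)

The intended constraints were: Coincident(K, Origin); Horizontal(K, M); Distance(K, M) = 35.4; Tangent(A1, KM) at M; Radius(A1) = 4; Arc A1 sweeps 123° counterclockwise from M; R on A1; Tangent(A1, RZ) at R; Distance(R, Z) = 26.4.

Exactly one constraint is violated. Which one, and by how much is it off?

Distance(R, Z) = 26.4 — off by 5.20.

K = (0.00, 0.00) ✓; K.y = 0.00, M.y = 0.00 ✓; |KM| = 35.40 ✓; ∠(NM, MK) = 90.00° ✓; |NM| = 4.000 ✓; bearing(N→R) − bearing(N→M) = 123.0° ✓; |NR| = 4.000 ✓; ∠(NR, RZ) = 90.00° ✓; |RZ| = 21.20 ✗.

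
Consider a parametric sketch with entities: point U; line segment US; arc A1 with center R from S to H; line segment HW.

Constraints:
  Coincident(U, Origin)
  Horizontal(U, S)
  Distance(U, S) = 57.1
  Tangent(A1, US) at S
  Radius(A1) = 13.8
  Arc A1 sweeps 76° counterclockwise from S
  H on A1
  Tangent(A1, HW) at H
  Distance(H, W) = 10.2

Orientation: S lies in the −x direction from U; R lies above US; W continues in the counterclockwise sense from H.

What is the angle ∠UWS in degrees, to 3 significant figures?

102°

On A1, S sits at bearing -90° from R; a 76° counterclockwise sweep puts H at bearing -14°, so H = R + 13.8·(cos -14°, sin -14°) = (-43.7, 10.5). Tangency of A1 to HW means the radius RH is perpendicular to HW, so HW runs along (−sin -14°, cos -14°); with |HW| = 10.2, W = (-41.2, 20.4). Then cos ∠UWS = WU·WS / (|WU||WS|), giving 102°.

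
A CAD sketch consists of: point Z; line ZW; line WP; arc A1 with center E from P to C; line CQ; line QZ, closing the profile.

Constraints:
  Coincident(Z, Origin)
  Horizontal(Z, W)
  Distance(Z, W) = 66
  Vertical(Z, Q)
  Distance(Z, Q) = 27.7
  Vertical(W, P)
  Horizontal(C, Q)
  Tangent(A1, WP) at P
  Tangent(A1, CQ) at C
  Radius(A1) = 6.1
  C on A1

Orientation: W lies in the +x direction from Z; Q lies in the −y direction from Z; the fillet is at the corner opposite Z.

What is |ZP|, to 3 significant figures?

69.4

Z is at the origin; ZW is horizontal with |ZW| = 66.0 and W on the +x side, so W = (66.0, 0.00). Z and Q share the same x with |ZQ| = 27.7 and Q on the −y side, so Q = (0.00, -27.7). The virtual corner opposite Z is at (66.0, -27.7). A1 meets WP tangentially, so EP is at right angles to WP and A1 meets CQ tangentially, so EC is at right angles to CQ, with radius 6.1, so the center E sits 6.1 in from both sides at E = (59.9, -21.6). That places the tangent points at P = (66.0, -21.6) on WP and C = (59.9, -27.7) on CQ. Then |ZP| = |P − Z| = 69.4.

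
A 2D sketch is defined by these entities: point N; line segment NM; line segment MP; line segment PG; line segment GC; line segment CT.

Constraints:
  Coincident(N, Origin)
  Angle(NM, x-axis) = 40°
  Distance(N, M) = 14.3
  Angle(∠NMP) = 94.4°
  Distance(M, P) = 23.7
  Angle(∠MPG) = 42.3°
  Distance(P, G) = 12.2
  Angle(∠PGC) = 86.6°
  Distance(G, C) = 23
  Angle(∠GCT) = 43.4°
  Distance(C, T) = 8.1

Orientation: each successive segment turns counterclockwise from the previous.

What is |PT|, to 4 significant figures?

17.67

N is at the origin; NM runs at 40.0° with length 14.3, so M = (10.95, 9.192). ∠NMP = 94.4° gives MP at 125.6° from the x-axis; with |MP| = 23.7, P = (-2.842, 28.46). ∠MPG = 42.3° gives PG at -96.70° from the x-axis; with |PG| = 12.2, G = (-4.265, 16.35). ∠PGC = 86.6° gives GC at -3.300° from the x-axis; with |GC| = 23.0, C = (18.70, 15.02). ∠GCT = 43.4° gives CT at 133.3° from the x-axis; with |CT| = 8.1, T = (13.14, 20.92). Then |PT| = |T − P| = 17.67.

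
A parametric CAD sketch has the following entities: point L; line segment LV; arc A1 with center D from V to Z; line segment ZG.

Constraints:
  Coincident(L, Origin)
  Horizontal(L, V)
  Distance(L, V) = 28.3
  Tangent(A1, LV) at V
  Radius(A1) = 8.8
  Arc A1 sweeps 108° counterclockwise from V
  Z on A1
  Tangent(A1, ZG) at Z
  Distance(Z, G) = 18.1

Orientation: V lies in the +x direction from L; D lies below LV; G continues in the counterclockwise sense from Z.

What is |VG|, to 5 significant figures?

28.867

On A1, V sits at bearing 90° from D; a 108° counterclockwise sweep puts Z at bearing 198°, so Z = D + 8.8·(cos 198°, sin 198°) = (19.931, -11.519). The tangent condition forces DZ to be normal to ZG, so ZG runs along (−sin 198°, cos 198°); with |ZG| = 18.1, G = (25.524, -28.733). Then |VG| = |G − V| = 28.867.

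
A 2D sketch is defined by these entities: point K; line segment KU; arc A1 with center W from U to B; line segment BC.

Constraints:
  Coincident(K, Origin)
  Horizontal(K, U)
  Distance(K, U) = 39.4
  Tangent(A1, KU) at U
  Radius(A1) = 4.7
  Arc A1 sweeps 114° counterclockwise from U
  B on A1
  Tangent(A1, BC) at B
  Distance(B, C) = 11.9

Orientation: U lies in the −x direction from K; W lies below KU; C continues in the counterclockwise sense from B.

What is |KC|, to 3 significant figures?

42.6

K is at the origin; K and U share the same y with |KU| = 39.4 and U on the −x side, so U = (-39.4, 0.00). A1 meets KU tangentially, so WU is at right angles to KU, so W = U + (0, -4.7) = (-39.4, -4.70). On A1, U sits at bearing 90° from W; a 114° counterclockwise sweep puts B at bearing 204°, so B = W + 4.7·(cos 204°, sin 204°) = (-43.7, -6.61). Tangency of A1 to BC means the radius WB is perpendicular to BC, so BC runs along (−sin 204°, cos 204°); with |BC| = 11.9, C = (-38.9, -17.5). Then |KC| = |C − K| = 42.6.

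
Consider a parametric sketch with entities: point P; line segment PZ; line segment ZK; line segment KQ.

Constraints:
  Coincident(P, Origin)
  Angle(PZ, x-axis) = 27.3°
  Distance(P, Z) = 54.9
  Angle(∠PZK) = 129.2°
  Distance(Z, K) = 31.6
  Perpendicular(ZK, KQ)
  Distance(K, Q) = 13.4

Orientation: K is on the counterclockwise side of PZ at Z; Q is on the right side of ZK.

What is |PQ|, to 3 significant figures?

86.7

P is at the origin; PZ runs at 27.3° with length 54.9, so Z = 54.9·(cos 27.3°, sin 27.3°) = (48.8, 25.2). ∠PZK = 129.2°, so ZK runs at 27.3° + (180° − 129.2°) = 78.1° from the x-axis; with |ZK| = 31.6, K = Z + 31.6·(cos 78.1°, sin 78.1°) = (55.3, 56.1). ZK ⟂ KQ; with |KQ| = 13.4 on the right of ZK, Q = K + 13.4·(0.979, -0.206) = (68.4, 53.3). Then |PQ| = |Q − P| = 86.7.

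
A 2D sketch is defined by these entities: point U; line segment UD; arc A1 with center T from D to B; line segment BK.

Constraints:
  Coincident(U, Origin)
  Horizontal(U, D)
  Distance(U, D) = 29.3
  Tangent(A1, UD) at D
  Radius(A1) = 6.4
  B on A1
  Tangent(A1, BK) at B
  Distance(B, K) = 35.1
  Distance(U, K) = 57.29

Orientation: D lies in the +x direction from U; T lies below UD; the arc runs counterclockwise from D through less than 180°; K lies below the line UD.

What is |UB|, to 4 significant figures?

25.56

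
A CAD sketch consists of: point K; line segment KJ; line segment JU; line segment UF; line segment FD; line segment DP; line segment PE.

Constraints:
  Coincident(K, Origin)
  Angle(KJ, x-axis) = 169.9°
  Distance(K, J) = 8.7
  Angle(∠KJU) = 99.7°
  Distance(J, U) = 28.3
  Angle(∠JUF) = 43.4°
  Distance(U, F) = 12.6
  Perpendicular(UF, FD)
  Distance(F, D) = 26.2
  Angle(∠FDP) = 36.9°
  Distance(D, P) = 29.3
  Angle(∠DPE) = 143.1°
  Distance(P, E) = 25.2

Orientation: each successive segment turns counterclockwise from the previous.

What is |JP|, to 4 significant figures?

30.51

UF ⟂ FD, so FD runs at 116.8°; with |FD| = 26.2, D = (-18.72, 3.966). ∠FDP = 36.9° gives DP at -100.1° from the x-axis; with |DP| = 29.3, P = (-23.86, -24.88). Then |JP| = |P − J| = 30.51.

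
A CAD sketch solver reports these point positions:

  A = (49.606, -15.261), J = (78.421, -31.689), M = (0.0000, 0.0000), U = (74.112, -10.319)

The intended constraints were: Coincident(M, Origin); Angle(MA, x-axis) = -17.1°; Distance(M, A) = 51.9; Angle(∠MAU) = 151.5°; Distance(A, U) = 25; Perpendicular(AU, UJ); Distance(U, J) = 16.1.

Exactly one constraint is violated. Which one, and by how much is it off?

Distance(U, J) = 16.1 — off by 5.70.

M = (0.00, 0.00) ✓; MA at -17.10° ✓; |MA| = 51.90 ✓; ∠MAU = 151.5° ✓; |AU| = 25.00 ✓; ∠(AU, UJ) = 90.00° ✓; |UJ| = 21.80 ✗.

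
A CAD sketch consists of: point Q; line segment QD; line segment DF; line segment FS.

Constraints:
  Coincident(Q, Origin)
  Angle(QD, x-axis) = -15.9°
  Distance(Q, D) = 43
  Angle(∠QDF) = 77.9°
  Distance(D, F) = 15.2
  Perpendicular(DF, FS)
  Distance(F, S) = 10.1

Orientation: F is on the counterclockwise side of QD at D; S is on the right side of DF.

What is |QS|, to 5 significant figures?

52.510

Q is at the origin; QD runs at -15.9° with length 43.0, so D = 43.0·(cos -15.9°, sin -15.9°) = (41.355, -11.780). ∠QDF = 77.9°, so DF runs at -15.9° + (180° − 77.9°) = 86.200° from the x-axis; with |DF| = 15.2, F = D + 15.2·(cos 86.200°, sin 86.200°) = (42.362, 3.3863). DF is perpendicular to FS; with |FS| = 10.1 on the right of DF, S = F + 10.1·(0.99780, -0.066274) = (52.440, 2.7170). Then |QS| = |S − Q| = 52.510.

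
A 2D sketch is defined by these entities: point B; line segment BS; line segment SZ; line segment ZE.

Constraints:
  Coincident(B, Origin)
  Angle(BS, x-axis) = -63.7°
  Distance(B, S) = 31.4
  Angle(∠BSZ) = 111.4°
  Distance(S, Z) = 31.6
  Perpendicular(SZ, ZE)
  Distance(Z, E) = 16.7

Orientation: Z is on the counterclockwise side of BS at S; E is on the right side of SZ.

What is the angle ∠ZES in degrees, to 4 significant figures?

62.14°

B is at the origin; BS runs at -63.7° with length 31.4, so S = 31.4·(cos -63.7°, sin -63.7°) = (13.91, -28.15). ∠BSZ = 111.4°, so SZ runs at -63.7° + (180° − 111.4°) = 4.900° from the x-axis; with |SZ| = 31.6, Z = S + 31.6·(cos 4.900°, sin 4.900°) = (45.40, -25.45). The perpendicularity gives ZE at right angles to SZ; with |ZE| = 16.7 on the right of SZ, E = Z + 16.7·(0.08542, -0.9963) = (46.82, -42.09). Then cos ∠ZES = EZ·ES / (|EZ||ES|), giving 62.14°.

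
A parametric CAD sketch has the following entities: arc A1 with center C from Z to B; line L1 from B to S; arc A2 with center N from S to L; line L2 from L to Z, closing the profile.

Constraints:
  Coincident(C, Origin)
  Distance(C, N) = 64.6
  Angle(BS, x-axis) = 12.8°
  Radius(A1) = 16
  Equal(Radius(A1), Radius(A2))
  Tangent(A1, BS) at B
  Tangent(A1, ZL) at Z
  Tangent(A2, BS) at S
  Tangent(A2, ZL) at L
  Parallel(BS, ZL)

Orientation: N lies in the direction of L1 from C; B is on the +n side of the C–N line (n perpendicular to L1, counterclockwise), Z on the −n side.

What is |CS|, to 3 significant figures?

66.6

The slot axis is L1's direction at 12.8°, so u = (cos 12.8°, sin 12.8°) = (0.975, 0.222) and n = (−sin 12.8°, cos 12.8°) = (-0.222, 0.975). C is at the origin and N lies 64.6 along u from C, so N = 64.6·u = (63.0, 14.3). Tangency of A1 to both parallel lines with radius 16.0 puts B and Z at C ± 16.0·n: B = (-3.54, 15.6), Z = (3.54, -15.6). Equal radii place S and L the same way about N: S = N + 16.0·n = (59.4, 29.9), L = N − 16.0·n = (66.5, -1.29). Then |CS| = |S − C| = 66.6.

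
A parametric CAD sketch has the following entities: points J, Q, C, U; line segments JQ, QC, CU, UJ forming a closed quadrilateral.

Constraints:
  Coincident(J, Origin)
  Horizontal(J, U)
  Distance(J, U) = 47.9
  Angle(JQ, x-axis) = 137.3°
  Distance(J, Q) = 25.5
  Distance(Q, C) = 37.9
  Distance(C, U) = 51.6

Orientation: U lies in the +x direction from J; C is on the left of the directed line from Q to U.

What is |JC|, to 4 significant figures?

40.17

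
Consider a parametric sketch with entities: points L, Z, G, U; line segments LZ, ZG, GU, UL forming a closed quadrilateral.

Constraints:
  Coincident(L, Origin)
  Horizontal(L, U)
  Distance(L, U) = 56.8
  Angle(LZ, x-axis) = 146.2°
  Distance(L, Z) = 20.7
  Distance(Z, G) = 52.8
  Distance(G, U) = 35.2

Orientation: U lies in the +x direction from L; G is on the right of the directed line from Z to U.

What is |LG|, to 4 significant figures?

32.10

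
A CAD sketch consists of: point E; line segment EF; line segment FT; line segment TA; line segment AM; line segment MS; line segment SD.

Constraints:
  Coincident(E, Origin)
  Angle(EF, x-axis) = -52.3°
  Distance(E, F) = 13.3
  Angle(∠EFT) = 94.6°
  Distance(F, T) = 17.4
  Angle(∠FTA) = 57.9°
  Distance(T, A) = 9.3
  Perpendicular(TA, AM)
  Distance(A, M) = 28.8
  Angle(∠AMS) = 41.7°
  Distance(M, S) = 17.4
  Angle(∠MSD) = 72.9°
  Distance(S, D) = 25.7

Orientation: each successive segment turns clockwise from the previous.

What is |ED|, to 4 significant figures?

3.489

E is at the origin; EF runs at -52.3° with length 13.3, so F = (8.133, -10.52). ∠EFT = 94.6° gives FT at -137.7° from the x-axis; with |FT| = 17.4, T = (-4.736, -22.23). ∠FTA = 57.9° gives TA at 100.2° from the x-axis; with |TA| = 9.3, A = (-6.383, -13.08). TA ⟂ AM, so AM runs at 10.20°; with |AM| = 28.8, M = (21.96, -7.981). ∠AMS = 41.7° gives MS at -128.1° from the x-axis; with |MS| = 17.4, S = (11.23, -21.67). ∠MSD = 72.9° gives SD at 124.8° from the x-axis; with |SD| = 25.7, D = (-3.442, -0.5698). Then |ED| = |D − E| = 3.489.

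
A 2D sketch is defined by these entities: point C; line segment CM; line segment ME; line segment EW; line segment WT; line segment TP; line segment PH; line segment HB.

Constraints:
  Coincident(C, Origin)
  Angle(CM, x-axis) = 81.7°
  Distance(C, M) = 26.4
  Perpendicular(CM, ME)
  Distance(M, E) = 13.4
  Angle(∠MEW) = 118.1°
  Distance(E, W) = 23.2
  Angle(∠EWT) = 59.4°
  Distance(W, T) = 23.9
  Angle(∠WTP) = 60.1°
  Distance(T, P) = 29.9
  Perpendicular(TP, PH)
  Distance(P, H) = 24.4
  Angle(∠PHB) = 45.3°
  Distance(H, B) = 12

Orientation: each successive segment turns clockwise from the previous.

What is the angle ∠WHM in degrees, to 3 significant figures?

57.1°

∠WTP = 60.1° gives TP at 49.3° from the x-axis; with |TP| = 29.9, P = (21.0, 29.5). TP is perpendicular to PH, so PH runs at -40.7°; with |PH| = 24.4, H = (39.4, 13.6). Then cos ∠WHM = HW·HM / (|HW||HM|), giving 57.1°.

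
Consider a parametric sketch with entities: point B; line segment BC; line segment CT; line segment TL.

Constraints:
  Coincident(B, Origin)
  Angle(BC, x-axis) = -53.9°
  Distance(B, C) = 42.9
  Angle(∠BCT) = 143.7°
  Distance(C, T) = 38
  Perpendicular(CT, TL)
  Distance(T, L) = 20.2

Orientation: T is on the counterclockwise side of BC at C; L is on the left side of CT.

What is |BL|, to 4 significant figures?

72.76

∠BCT = 143.7°, so CT runs at -53.9° + (180° − 143.7°) = -17.60° from the x-axis; with |CT| = 38.0, T = C + 38.0·(cos -17.60°, sin -17.60°) = (61.50, -46.15). CT ⟂ TL; with |TL| = 20.2 on the left of CT, L = T + 20.2·(0.3024, 0.9532) = (67.61, -26.90). Then |BL| = |L − B| = 72.76.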